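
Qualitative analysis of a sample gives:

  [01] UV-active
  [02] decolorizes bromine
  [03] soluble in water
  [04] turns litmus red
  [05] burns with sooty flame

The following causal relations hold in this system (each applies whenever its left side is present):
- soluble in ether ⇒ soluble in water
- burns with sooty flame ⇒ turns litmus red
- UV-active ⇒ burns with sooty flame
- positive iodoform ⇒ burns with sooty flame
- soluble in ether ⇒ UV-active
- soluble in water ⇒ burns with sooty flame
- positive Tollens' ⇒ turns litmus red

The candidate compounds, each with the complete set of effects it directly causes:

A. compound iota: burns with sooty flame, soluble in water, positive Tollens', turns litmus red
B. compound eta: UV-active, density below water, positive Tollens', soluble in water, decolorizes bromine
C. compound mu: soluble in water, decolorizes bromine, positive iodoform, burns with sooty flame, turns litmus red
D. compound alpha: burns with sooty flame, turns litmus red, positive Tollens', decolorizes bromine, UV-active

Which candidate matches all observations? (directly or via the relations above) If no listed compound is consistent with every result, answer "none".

B

Per-candidate check:
(A) compound iota — UV-active ✗; decolorizes bromine ✗; soluble in water ✓; turns litmus red ✓; burns with sooty flame ✓
(B) compound eta — UV-active ✓; decolorizes bromine ✓; soluble in water ✓; turns litmus red ✓ (via positive Tollens' → turns litmus red); burns with sooty flame ✓ (via soluble in water → burns with sooty flame)
(C) compound mu — UV-active ✗; decolorizes bromine ✓; soluble in water ✓; turns litmus red ✓; burns with sooty flame ✓
(D) compound alpha — UV-active ✓; decolorizes bromine ✓; soluble in water ✗; turns litmus red ✓; burns with sooty flame ✓
(B) alone accounts for all the evidence.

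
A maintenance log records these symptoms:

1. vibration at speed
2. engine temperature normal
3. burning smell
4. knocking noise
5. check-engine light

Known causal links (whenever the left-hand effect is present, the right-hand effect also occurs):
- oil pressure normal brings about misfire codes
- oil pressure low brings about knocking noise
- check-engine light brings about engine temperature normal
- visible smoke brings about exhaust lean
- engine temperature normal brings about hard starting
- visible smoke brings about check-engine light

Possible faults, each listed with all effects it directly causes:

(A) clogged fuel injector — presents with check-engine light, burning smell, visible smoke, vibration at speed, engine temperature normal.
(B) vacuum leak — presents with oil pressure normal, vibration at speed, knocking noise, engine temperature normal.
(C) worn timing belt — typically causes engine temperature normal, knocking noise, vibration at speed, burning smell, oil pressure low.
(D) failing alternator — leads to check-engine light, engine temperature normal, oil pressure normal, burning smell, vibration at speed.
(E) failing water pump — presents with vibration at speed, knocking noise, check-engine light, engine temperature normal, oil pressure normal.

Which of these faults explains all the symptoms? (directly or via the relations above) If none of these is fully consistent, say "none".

For each candidate, compare predicted effects to what was observed:
(A) clogged fuel injector — vibration at speed match; engine temperature normal match; burning smell match; knocking noise miss; check-engine light match
(B) vacuum leak — vibration at speed match; engine temperature normal match; burning smell miss; knocking noise match; check-engine light miss
(C) worn timing belt — does not account for check-engine light
(D) failing alternator — vibration at speed match; engine temperature normal match; burning smell match; knocking noise miss; check-engine light match
(E) failing water pump — vibration at speed match; engine temperature normal match; burning smell miss; knocking noise match; check-engine light match
Every candidate fails on at least one observation.

none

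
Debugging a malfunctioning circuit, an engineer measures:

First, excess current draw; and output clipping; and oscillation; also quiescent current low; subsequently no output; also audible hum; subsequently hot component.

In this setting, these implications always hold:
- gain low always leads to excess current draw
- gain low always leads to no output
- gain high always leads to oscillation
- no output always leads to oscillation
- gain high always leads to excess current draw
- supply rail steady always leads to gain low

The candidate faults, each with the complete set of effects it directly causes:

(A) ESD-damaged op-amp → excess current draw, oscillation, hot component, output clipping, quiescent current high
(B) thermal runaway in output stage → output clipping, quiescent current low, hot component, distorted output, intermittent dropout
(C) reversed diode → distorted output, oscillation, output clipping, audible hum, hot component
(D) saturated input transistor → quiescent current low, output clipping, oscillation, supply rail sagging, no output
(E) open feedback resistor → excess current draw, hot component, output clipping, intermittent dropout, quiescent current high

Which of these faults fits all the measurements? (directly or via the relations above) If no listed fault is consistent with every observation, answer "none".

none

Testing each hypothesis:
(A) ESD-damaged op-amp — excess current draw ✓; output clipping ✓; oscillation ✓; quiescent current low ✗; no output ✗; audible hum ✗; hot component ✓
(B) thermal runaway in output stage — excess current draw ✗; output clipping ✓; oscillation ✗; quiescent current low ✓; no output ✗; audible hum ✗; hot component ✓
(C) reversed diode — excess current draw ✗; output clipping ✓; oscillation ✓; quiescent current low ✗; no output ✗; audible hum ✓; hot component ✓
(D) saturated input transistor — does not account for excess current draw, audible hum, hot component
(E) open feedback resistor — excess current draw ✓; output clipping ✓; oscillation ✗; quiescent current low ✗; no output ✗; audible hum ✗; hot component ✓
None of the listed candidates fits everything.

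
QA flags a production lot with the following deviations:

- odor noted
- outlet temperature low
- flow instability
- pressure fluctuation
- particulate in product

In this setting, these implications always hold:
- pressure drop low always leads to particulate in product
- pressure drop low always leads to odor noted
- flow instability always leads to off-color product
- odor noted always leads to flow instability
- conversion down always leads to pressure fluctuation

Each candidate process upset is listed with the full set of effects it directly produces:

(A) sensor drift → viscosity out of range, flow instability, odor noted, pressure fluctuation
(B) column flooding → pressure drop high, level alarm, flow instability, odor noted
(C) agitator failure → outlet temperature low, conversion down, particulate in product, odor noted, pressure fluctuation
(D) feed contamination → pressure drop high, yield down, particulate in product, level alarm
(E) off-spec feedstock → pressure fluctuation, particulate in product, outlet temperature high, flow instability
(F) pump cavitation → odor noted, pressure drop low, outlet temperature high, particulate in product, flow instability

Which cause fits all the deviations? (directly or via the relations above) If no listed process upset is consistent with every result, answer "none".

For each candidate, compare predicted effects to what was observed:
(A) sensor drift — odor noted yes; outlet temperature low NO; flow instability yes; pressure fluctuation yes; particulate in product NO
(B) column flooding — does not account for outlet temperature low, pressure fluctuation, particulate in product
(C) agitator failure — odor noted yes; outlet temperature low yes; flow instability yes (via odor noted → flow instability); pressure fluctuation yes; particulate in product yes
(D) feed contamination — odor noted NO; outlet temperature low NO; flow instability NO; pressure fluctuation NO; particulate in product yes
(E) off-spec feedstock — odor noted NO; outlet temperature low NO; flow instability yes; pressure fluctuation yes; particulate in product yes
(F) pump cavitation — odor noted yes; outlet temperature low NO; flow instability yes; pressure fluctuation NO; particulate in product yes
(C) alone accounts for all the evidence.

C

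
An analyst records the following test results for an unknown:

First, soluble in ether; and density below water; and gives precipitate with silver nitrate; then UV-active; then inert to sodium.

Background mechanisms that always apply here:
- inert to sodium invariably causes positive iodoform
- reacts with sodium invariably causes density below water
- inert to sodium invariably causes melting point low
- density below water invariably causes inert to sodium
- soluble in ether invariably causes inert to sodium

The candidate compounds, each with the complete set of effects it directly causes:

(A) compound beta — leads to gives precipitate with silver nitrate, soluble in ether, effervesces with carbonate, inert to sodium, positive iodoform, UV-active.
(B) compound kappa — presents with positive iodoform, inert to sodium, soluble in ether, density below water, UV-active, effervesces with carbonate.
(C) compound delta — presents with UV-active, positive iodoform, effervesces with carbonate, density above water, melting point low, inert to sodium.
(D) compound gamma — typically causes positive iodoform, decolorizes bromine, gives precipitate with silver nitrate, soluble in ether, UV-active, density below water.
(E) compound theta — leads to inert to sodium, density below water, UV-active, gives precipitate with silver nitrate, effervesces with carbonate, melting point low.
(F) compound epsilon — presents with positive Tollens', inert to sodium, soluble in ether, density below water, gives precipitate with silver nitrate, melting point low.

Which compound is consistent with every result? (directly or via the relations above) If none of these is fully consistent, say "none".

D

Testing each hypothesis:
(A) compound beta — soluble in ether yes; density below water NO; gives precipitate with silver nitrate yes; UV-active yes; inert to sodium yes
(B) compound kappa — soluble in ether yes; density below water yes; gives precipitate with silver nitrate NO; UV-active yes; inert to sodium yes
(C) compound delta — fails on soluble in ether, density below water, gives precipitate with silver nitrate (predicts density above water, not density below water)
(D) compound gamma — soluble in ether yes; density below water yes; gives precipitate with silver nitrate yes; UV-active yes; inert to sodium yes (through density below water → inert to sodium)
(E) compound theta — does not account for soluble in ether
(F) compound epsilon — soluble in ether yes; density below water yes; gives precipitate with silver nitrate yes; UV-active NO; inert to sodium yes
(D) is the only candidate with no mismatches.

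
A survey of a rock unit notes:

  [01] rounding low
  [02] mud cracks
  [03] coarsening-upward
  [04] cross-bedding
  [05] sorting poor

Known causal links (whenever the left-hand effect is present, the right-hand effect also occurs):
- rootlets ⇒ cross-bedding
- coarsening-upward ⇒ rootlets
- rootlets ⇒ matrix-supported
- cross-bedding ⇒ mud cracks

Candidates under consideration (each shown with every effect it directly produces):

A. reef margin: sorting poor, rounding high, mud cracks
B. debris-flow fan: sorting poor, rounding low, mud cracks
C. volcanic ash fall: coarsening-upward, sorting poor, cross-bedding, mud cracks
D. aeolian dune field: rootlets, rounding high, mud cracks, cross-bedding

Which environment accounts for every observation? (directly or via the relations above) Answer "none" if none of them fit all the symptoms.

none

Checking each candidate against the observations:
(A) reef margin — rounding low miss; mud cracks match; coarsening-upward miss; cross-bedding miss; sorting poor match
(B) debris-flow fan — rounding low match; mud cracks match; coarsening-upward miss; cross-bedding miss; sorting poor match
(C) volcanic ash fall — does not account for rounding low
(D) aeolian dune field — fails on rounding low, coarsening-upward, sorting poor (predicts rounding high, not rounding low)
Every candidate fails on at least one observation.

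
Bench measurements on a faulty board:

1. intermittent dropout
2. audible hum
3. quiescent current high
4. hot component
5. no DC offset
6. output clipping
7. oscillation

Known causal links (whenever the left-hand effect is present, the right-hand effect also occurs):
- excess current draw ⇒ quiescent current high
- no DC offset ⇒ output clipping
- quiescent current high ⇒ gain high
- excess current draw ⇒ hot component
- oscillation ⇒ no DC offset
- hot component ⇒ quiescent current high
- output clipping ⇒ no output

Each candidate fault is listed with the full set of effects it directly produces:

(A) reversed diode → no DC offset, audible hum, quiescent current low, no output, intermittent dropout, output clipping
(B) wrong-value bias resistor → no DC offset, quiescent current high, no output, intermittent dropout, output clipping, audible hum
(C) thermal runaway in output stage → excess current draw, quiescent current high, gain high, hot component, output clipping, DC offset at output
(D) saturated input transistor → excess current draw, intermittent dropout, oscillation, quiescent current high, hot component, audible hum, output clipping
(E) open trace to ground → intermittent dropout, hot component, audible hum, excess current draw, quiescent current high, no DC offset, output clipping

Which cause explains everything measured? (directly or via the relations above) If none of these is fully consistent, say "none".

D

For each candidate, compare predicted effects to what was observed:
(A) reversed diode — fails on quiescent current high, hot component, oscillation (predicts quiescent current low, not quiescent current high)
(B) wrong-value bias resistor — does not account for hot component, oscillation
(C) thermal runaway in output stage — fails on intermittent dropout, audible hum, no DC offset, oscillation (predicts DC offset at output, not no DC offset)
(D) saturated input transistor — accounts for every observation (no DC offset via oscillation → no DC offset)
(E) open trace to ground — intermittent dropout +; audible hum +; quiescent current high +; hot component +; no DC offset +; output clipping +; oscillation -
(D) is the only candidate with no mismatches.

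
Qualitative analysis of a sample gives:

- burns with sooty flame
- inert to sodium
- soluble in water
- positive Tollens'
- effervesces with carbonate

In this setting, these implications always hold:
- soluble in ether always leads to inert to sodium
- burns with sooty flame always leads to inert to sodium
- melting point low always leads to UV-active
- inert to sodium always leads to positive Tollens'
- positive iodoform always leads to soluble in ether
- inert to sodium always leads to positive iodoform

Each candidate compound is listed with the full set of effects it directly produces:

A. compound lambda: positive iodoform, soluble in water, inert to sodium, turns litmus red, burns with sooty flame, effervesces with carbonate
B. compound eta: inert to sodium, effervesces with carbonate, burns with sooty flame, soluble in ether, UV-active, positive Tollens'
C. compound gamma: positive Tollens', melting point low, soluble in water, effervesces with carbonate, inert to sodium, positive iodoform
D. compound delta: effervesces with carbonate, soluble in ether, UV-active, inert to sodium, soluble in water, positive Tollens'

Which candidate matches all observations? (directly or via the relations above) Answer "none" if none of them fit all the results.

Testing each hypothesis:
(A) compound lambda — accounts for every observation (positive Tollens' through inert to sodium → positive Tollens')
(B) compound eta — burns with sooty flame +; inert to sodium +; soluble in water -; positive Tollens' +; effervesces with carbonate +
(C) compound gamma — burns with sooty flame -; inert to sodium +; soluble in water +; positive Tollens' +; effervesces with carbonate +
(D) compound delta — burns with sooty flame -; inert to sodium +; soluble in water +; positive Tollens' +; effervesces with carbonate +
Only (A) is consistent with every observation.

A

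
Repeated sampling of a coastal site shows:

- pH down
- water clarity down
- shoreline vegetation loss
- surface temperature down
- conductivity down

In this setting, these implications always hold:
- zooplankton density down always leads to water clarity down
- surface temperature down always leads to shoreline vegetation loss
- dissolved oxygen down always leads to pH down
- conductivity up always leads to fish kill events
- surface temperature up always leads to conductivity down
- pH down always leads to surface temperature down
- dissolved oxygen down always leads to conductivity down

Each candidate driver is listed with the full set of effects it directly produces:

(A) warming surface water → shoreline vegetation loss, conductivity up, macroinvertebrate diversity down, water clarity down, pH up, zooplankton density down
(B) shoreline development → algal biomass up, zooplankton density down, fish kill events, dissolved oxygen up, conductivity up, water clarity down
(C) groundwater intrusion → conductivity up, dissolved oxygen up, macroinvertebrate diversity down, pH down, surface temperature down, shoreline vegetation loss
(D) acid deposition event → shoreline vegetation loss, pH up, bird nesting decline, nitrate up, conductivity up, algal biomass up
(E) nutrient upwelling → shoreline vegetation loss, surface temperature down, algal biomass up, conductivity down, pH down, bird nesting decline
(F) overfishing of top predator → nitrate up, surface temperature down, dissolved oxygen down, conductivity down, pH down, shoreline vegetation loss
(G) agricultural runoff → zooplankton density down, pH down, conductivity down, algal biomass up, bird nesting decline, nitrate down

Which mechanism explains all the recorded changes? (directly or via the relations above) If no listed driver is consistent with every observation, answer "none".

For each candidate, compare predicted effects to what was observed:
(A) warming surface water — fails on pH down, surface temperature down, conductivity down (predicts pH up, not pH down; predicts conductivity up, not conductivity down)
(B) shoreline development — pH down -; water clarity down +; shoreline vegetation loss -; surface temperature down -; conductivity down -
(C) groundwater intrusion — fails on water clarity down, conductivity down (predicts conductivity up, not conductivity down)
(D) acid deposition event — pH down -; water clarity down -; shoreline vegetation loss +; surface temperature down -; conductivity down -
(E) nutrient upwelling — does not account for water clarity down
(F) overfishing of top predator — pH down +; water clarity down -; shoreline vegetation loss +; surface temperature down +; conductivity down +
(G) agricultural runoff — pH down +; water clarity down + (via zooplankton density down → water clarity down); shoreline vegetation loss + (via pH down → surface temperature down → shoreline vegetation loss); surface temperature down + (via pH down → surface temperature down); conductivity down +
Only (G) is consistent with every observation.

G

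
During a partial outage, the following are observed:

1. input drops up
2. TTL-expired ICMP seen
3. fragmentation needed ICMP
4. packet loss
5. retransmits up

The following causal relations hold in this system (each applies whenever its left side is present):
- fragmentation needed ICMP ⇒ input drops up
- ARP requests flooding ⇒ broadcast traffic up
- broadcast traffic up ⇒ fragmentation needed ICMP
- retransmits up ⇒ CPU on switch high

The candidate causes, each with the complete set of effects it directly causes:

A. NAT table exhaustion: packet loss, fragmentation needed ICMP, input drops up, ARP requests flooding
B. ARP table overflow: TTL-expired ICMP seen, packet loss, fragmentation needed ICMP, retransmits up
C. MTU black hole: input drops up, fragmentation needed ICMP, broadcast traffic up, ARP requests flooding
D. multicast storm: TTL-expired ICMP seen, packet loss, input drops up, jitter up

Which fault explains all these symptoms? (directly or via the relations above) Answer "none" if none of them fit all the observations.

B

For each candidate, compare predicted effects to what was observed:
(A) NAT table exhaustion — input drops up ✓; TTL-expired ICMP seen ✗; fragmentation needed ICMP ✓; packet loss ✓; retransmits up ✗
(B) ARP table overflow — accounts for every observation (input drops up through fragmentation needed ICMP → input drops up)
(C) MTU black hole — input drops up ✓; TTL-expired ICMP seen ✗; fragmentation needed ICMP ✓; packet loss ✗; retransmits up ✗
(D) multicast storm — does not account for fragmentation needed ICMP, retransmits up
(B) is the only candidate with no mismatches.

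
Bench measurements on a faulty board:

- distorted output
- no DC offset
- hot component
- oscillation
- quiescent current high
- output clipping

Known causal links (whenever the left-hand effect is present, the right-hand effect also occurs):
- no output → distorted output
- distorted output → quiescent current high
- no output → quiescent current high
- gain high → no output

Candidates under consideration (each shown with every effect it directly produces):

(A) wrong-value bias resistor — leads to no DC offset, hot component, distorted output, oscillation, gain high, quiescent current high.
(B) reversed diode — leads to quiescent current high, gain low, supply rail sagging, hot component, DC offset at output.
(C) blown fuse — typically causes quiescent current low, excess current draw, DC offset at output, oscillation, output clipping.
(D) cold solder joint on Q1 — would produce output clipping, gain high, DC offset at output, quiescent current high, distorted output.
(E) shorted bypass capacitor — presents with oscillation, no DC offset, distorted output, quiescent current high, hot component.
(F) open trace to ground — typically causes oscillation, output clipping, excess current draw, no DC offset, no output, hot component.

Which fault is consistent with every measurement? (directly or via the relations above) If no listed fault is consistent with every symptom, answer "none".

Checking each candidate against the observations:
(A) wrong-value bias resistor — distorted output ✓; no DC offset ✓; hot component ✓; oscillation ✓; quiescent current high ✓; output clipping ✗
(B) reversed diode — fails on distorted output, no DC offset, oscillation, output clipping (predicts DC offset at output, not no DC offset)
(C) blown fuse — distorted output ✗; no DC offset ✗; hot component ✗; oscillation ✓; quiescent current high ✗; output clipping ✓
(D) cold solder joint on Q1 — distorted output ✓; no DC offset ✗; hot component ✗; oscillation ✗; quiescent current high ✓; output clipping ✓
(E) shorted bypass capacitor — distorted output ✓; no DC offset ✓; hot component ✓; oscillation ✓; quiescent current high ✓; output clipping ✗
(F) open trace to ground — accounts for every observation (distorted output by no output → distorted output)
(F) is the only candidate with no mismatches.

F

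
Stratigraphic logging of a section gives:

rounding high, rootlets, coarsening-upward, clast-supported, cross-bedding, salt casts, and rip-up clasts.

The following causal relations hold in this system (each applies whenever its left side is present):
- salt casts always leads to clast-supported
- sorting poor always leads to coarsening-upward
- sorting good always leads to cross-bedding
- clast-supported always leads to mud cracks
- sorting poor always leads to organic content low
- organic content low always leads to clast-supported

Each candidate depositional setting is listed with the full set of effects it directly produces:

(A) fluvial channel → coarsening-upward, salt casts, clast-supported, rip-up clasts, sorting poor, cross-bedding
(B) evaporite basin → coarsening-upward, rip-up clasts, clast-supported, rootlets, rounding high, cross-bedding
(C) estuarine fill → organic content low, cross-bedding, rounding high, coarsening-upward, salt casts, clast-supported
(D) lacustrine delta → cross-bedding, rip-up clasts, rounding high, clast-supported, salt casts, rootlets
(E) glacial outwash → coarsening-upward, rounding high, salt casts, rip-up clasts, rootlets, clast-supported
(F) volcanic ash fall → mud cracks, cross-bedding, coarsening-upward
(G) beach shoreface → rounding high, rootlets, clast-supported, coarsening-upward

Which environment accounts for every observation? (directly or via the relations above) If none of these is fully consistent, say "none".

none

Checking each candidate against the observations:
(A) fluvial channel — does not account for rounding high, rootlets
(B) evaporite basin — rounding high yes; rootlets yes; coarsening-upward yes; clast-supported yes; cross-bedding yes; salt casts NO; rip-up clasts yes
(C) estuarine fill — does not account for rootlets, rip-up clasts
(D) lacustrine delta — rounding high yes; rootlets yes; coarsening-upward NO; clast-supported yes; cross-bedding yes; salt casts yes; rip-up clasts yes
(E) glacial outwash — rounding high yes; rootlets yes; coarsening-upward yes; clast-supported yes; cross-bedding NO; salt casts yes; rip-up clasts yes
(F) volcanic ash fall — does not account for rounding high, rootlets, clast-supported, salt casts, rip-up clasts
(G) beach shoreface — rounding high yes; rootlets yes; coarsening-upward yes; clast-supported yes; cross-bedding NO; salt casts NO; rip-up clasts NO
None of the listed candidates fits everything.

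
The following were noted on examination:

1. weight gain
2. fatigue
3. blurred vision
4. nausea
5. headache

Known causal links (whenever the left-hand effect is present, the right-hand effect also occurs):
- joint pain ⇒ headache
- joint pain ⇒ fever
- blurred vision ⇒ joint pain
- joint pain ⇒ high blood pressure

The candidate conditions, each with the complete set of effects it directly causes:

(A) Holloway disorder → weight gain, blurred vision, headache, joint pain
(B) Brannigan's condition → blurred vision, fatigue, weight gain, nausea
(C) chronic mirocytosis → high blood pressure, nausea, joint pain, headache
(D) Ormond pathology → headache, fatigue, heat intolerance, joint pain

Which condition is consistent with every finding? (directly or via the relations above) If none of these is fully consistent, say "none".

B

Checking each candidate against the observations:
(A) Holloway disorder — weight gain +; fatigue -; blurred vision +; nausea -; headache +
(B) Brannigan's condition — accounts for every observation (headache via blurred vision → joint pain → headache)
(C) chronic mirocytosis — weight gain -; fatigue -; blurred vision -; nausea +; headache +
(D) Ormond pathology — does not account for weight gain, blurred vision, nausea
(B) is the only candidate with no mismatches.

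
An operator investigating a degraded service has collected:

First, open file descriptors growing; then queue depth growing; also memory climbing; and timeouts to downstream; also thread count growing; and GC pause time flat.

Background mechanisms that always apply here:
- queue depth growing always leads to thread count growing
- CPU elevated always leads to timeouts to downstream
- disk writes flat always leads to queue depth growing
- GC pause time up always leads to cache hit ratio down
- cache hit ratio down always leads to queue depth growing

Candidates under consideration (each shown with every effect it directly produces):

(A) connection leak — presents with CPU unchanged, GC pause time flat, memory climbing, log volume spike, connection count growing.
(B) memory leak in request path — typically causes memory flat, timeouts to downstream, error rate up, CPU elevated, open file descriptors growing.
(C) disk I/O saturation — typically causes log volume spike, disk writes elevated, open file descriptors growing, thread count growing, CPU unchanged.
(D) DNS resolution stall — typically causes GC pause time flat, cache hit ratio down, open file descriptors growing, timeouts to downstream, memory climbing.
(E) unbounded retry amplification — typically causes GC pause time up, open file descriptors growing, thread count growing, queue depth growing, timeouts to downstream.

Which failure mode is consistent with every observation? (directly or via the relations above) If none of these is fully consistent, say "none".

D

Testing each hypothesis:
(A) connection leak — does not account for open file descriptors growing, queue depth growing, timeouts to downstream, thread count growing
(B) memory leak in request path — fails on queue depth growing, memory climbing, thread count growing, GC pause time flat (predicts memory flat, not memory climbing)
(C) disk I/O saturation — open file descriptors growing ✓; queue depth growing ✗; memory climbing ✗; timeouts to downstream ✗; thread count growing ✓; GC pause time flat ✗
(D) DNS resolution stall — open file descriptors growing ✓; queue depth growing ✓ (via cache hit ratio down → queue depth growing); memory climbing ✓; timeouts to downstream ✓; thread count growing ✓ (via cache hit ratio down → queue depth growing → thread count growing); GC pause time flat ✓
(E) unbounded retry amplification — open file descriptors growing ✓; queue depth growing ✓; memory climbing ✗; timeouts to downstream ✓; thread count growing ✓; GC pause time flat ✗
(D) is the only candidate with no mismatches.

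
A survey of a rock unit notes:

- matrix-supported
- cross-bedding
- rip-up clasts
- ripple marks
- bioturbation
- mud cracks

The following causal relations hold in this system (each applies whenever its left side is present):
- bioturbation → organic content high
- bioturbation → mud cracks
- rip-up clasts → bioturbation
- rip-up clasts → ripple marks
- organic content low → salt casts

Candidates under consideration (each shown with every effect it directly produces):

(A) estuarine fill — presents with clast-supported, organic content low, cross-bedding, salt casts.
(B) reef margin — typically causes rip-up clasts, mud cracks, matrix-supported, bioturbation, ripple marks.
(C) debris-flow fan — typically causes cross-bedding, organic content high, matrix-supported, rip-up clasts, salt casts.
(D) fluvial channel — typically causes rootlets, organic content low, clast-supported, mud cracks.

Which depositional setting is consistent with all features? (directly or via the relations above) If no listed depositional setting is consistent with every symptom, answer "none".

C

Checking each candidate against the observations:
(A) estuarine fill — matrix-supported NO; cross-bedding yes; rip-up clasts NO; ripple marks NO; bioturbation NO; mud cracks NO
(B) reef margin — does not account for cross-bedding
(C) debris-flow fan — matrix-supported yes; cross-bedding yes; rip-up clasts yes; ripple marks yes (by rip-up clasts → ripple marks); bioturbation yes (by rip-up clasts → bioturbation); mud cracks yes (by rip-up clasts → bioturbation → mud cracks)
(D) fluvial channel — fails on matrix-supported, cross-bedding, rip-up clasts, ripple marks, bioturbation (predicts clast-supported, not matrix-supported)
(C) is the only candidate with no mismatches.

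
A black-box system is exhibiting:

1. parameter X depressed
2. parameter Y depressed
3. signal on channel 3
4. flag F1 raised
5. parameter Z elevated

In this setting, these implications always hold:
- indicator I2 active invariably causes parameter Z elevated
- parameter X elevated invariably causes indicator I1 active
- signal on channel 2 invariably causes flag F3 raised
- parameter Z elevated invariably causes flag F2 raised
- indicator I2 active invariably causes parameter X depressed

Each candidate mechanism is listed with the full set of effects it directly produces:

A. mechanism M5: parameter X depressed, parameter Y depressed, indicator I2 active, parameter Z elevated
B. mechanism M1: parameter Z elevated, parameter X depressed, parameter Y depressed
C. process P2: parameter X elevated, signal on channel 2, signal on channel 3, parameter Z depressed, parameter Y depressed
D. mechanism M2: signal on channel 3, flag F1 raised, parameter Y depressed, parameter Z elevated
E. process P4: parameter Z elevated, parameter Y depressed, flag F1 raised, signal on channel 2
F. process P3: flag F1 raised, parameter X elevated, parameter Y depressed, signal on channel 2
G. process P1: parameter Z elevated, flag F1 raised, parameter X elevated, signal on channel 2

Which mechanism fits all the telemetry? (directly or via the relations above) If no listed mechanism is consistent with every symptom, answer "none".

For each candidate, compare predicted effects to what was observed:
(A) mechanism M5 — parameter X depressed yes; parameter Y depressed yes; signal on channel 3 NO; flag F1 raised NO; parameter Z elevated yes
(B) mechanism M1 — does not account for signal on channel 3, flag F1 raised
(C) process P2 — fails on parameter X depressed, flag F1 raised, parameter Z elevated (predicts parameter X elevated, not parameter X depressed; predicts parameter Z depressed, not parameter Z elevated)
(D) mechanism M2 — does not account for parameter X depressed
(E) process P4 — parameter X depressed NO; parameter Y depressed yes; signal on channel 3 NO; flag F1 raised yes; parameter Z elevated yes
(F) process P3 — fails on parameter X depressed, signal on channel 3, parameter Z elevated (predicts parameter X elevated, not parameter X depressed)
(G) process P1 — fails on parameter X depressed, parameter Y depressed, signal on channel 3 (predicts parameter X elevated, not parameter X depressed)
Every candidate fails on at least one observation.

none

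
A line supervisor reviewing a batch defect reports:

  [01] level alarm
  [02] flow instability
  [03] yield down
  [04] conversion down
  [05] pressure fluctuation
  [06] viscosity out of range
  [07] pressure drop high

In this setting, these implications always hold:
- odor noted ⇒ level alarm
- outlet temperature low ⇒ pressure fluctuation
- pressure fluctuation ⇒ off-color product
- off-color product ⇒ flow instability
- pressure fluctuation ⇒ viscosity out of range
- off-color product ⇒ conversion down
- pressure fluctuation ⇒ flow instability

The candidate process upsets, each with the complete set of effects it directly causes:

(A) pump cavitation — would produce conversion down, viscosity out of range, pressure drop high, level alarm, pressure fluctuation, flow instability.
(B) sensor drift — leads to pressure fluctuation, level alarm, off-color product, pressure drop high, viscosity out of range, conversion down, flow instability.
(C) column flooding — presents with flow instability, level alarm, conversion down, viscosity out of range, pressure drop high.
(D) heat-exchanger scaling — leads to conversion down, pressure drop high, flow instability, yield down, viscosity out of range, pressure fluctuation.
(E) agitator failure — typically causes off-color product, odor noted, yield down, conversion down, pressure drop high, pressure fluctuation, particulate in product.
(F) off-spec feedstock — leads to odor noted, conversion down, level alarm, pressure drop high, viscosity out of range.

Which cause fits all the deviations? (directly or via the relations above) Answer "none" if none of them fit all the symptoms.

Testing each hypothesis:
(A) pump cavitation — level alarm ✓; flow instability ✓; yield down ✗; conversion down ✓; pressure fluctuation ✓; viscosity out of range ✓; pressure drop high ✓
(B) sensor drift — does not account for yield down
(C) column flooding — does not account for yield down, pressure fluctuation
(D) heat-exchanger scaling — does not account for level alarm
(E) agitator failure — level alarm ✓ (through odor noted → level alarm); flow instability ✓ (through pressure fluctuation → flow instability); yield down ✓; conversion down ✓; pressure fluctuation ✓; viscosity out of range ✓ (through pressure fluctuation → viscosity out of range); pressure drop high ✓
(F) off-spec feedstock — does not account for flow instability, yield down, pressure fluctuation
(E) is the only candidate with no mismatches.

E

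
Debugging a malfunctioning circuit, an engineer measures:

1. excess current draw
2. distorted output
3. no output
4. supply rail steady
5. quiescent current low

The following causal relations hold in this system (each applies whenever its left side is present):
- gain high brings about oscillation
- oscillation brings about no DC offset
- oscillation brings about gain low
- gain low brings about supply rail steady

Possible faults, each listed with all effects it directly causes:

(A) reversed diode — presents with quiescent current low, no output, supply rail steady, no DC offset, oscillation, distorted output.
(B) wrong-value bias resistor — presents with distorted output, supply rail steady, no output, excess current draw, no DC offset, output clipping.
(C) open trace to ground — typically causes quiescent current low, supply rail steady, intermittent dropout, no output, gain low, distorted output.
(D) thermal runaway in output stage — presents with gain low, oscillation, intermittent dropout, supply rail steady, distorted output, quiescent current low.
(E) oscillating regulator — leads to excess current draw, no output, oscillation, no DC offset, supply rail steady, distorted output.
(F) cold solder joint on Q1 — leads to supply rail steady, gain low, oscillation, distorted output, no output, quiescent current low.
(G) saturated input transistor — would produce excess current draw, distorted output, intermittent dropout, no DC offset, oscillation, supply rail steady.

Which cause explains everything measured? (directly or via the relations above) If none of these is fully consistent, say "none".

none

Per-candidate check:
(A) reversed diode — excess current draw NO; distorted output yes; no output yes; supply rail steady yes; quiescent current low yes
(B) wrong-value bias resistor — excess current draw yes; distorted output yes; no output yes; supply rail steady yes; quiescent current low NO
(C) open trace to ground — does not account for excess current draw
(D) thermal runaway in output stage — excess current draw NO; distorted output yes; no output NO; supply rail steady yes; quiescent current low yes
(E) oscillating regulator — excess current draw yes; distorted output yes; no output yes; supply rail steady yes; quiescent current low NO
(F) cold solder joint on Q1 — excess current draw NO; distorted output yes; no output yes; supply rail steady yes; quiescent current low yes
(G) saturated input transistor — does not account for no output, quiescent current low
None of the listed candidates fits everything.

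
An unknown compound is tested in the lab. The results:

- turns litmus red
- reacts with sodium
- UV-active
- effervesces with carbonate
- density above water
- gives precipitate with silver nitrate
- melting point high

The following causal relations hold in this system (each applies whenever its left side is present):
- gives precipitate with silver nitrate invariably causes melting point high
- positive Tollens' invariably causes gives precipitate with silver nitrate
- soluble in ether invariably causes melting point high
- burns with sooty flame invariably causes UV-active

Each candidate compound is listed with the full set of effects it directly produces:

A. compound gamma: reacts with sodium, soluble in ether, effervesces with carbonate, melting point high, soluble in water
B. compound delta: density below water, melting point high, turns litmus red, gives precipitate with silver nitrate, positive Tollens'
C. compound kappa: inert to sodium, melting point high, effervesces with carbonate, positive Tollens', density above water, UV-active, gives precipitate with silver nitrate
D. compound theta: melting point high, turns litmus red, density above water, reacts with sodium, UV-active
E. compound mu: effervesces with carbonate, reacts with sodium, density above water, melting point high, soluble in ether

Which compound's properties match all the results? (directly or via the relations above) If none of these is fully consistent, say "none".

Per-candidate check:
(A) compound gamma — does not account for turns litmus red, UV-active, density above water, gives precipitate with silver nitrate
(B) compound delta — fails on reacts with sodium, UV-active, effervesces with carbonate, density above water (predicts density below water, not density above water)
(C) compound kappa — turns litmus red ✗; reacts with sodium ✗; UV-active ✓; effervesces with carbonate ✓; density above water ✓; gives precipitate with silver nitrate ✓; melting point high ✓
(D) compound theta — does not account for effervesces with carbonate, gives precipitate with silver nitrate
(E) compound mu — turns litmus red ✗; reacts with sodium ✓; UV-active ✗; effervesces with carbonate ✓; density above water ✓; gives precipitate with silver nitrate ✗; melting point high ✓
None of the listed candidates fits everything.

none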